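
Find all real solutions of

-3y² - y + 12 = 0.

Discriminant: (-1)² − 4·(-3)·12 = 145.
Quadratic formula: y = (1 ± √145) / (-6).
So y = -√(145)/6 - 1/6 ≈ -2.1736 or y = -1/6 + √(145)/6 ≈ 1.8403.

y = -2.1736 or y = 1.8403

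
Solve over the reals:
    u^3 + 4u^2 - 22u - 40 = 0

u = -6.4495 or u = -1.5505 or u = 4

Possible rational roots are divisors of -40. Testing u = 4 gives 0, so (u - 4) is a factor.
Divide: u^3 + 4u^2 - 22u - 40 = (u - 4)(u^2 + 8u + 10).
Apply the quadratic formula to u^2 + 8u + 10 = 0: u = (-8 +/- sqrt(24))/2, i.e. u ~= -1.5505 or u ~= -6.4495.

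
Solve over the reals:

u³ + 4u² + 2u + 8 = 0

u = -4

Possible rational roots are divisors of 8. Testing u = -4 gives 0, so (u + 4) is a factor.
Divide: u³ + 4u² + 2u + 8 = (u + 4)(u² + 2).
The quadratic u² + 2 has discriminant -8 < 0, so no further real roots.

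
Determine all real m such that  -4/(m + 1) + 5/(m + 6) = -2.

m = -7.9408 or m = 0.4408

Multiply both sides by (m + 1)(m + 6):
-4(m + 6) + 5(m + 1) = -2(m + 1)(m + 6).
Expand and collect terms: -2m² - 15m + 7 = 0.
By the quadratic formula, m = (15 ± √281) / -4, so m ≈ -7.9408 or m ≈ 0.4408.
Neither value makes a denominator zero (m ≠ -1, m ≠ -6), so both are valid.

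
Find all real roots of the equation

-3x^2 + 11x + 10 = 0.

Discriminant: (11)^2 - 4*(-3)*10 = 241.
Quadratic formula: x = (-11 +/- sqrt(241)) / (-6).
So x = 11/6 - sqrt(241)/6 ~= -0.754 or x = 11/6 + sqrt(241)/6 ~= 4.4207.

x = -0.754 or x = 4.4207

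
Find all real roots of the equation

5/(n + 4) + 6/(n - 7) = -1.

n = -11.4162 or n = 3.4162

Multiply both sides by (n + 4)(n - 7):
5(n - 7) + 6(n + 4) = -(n + 4)(n - 7).
Expand and collect terms: -n^2 - 8n + 39 = 0.
By the quadratic formula, n = (8 +/- sqrt(220)) / -2, so n ~= -11.4162 or n ~= 3.4162.
Neither value makes a denominator zero (n != -4, n != 7), so both are valid.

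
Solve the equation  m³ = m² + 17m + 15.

Rearrange: m³ - m² - 17m - 15 = 0.
Possible rational roots are divisors of -15. Testing m = -3 gives 0, so (m + 3) is a factor.
Divide: m³ - m² - 17m - 15 = (m + 3)(m² - 4m - 5).
Factor the quadratic: m = 5 or m = -1.

m = -3 or m = -1 or m = 5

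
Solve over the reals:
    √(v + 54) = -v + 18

v = 10

Square both sides: v + 54 = (-v + 18)².
Expand and rearrange: v² - 37v + 270 = 0.
Solving gives v = 27 or v = 10.
Check each candidate in the original equation:
  v = 27: √(81) = 9, while -v + 18 = -9 — extraneous.
  v = 10: √(64) = 8, while -v + 18 = 8 — valid.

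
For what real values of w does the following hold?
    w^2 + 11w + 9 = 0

Discriminant: (11)^2 - 4*1*9 = 85.
Quadratic formula: w = (-11 +/- sqrt(85)) / 2.
So w = -11/2 + sqrt(85)/2 ~= -0.8902 or w = -11/2 - sqrt(85)/2 ~= -10.1098.

w = -10.1098 or w = -0.8902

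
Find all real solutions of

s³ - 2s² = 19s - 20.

Rearrange: s³ - 2s² - 19s + 20 = 0.
Possible rational roots are divisors of 20. Testing s = 5 gives 0, so (s - 5) is a factor.
Divide: s³ - 2s² - 19s + 20 = (s - 5)(s² + 3s - 4).
Factor the quadratic: s = 1 or s = -4.

s = -4 or s = 1 or s = 5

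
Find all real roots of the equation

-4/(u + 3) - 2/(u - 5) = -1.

u = -0.1231 or u = 8.1231

Multiply both sides by (u + 3)(u - 5):
-4(u - 5) - 2(u + 3) = -(u + 3)(u - 5).
Expand and collect terms: -u² + 8u + 1 = 0.
By the quadratic formula, u = (-8 ± √68) / -2, so u ≈ -0.1231 or u ≈ 8.1231.
Neither value makes a denominator zero (u ≠ -3, u ≠ 5), so both are valid.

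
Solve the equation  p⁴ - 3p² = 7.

Let u = p². The equation becomes u² - 3u - 7 = 0.
By the quadratic formula, u = 3/2 + √(37)/2 or u = 3/2 - √(37)/2.
p² = 3/2 + √(37)/2 gives p = ±√(3/2 + √(37)/2) ≈ ±2.1311.
p² = 3/2 - √(37)/2 < 0 has no real solution.

p = -2.1311 or p = 2.1311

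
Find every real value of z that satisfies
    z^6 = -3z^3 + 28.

Let u = z^3. The equation becomes u^2 + 3u - 28 = 0.
Factor: (u + 7)(u - 4) = 0, so u = -7 or u = 4.
z^3 = -7 gives z = -(7)^(1/3) ~= -1.9129.
z^3 = 4 gives z = (4)^(1/3) ~= 1.5874.

z = -1.9129 or z = 1.5874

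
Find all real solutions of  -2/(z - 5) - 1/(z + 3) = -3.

Multiply both sides by (z - 5)(z + 3):
-2(z + 3) - (z - 5) = -3(z - 5)(z + 3).
Expand and collect terms: -3z² + 9z + 46 = 0.
By the quadratic formula, z = (-9 ± √633) / -6, so z ≈ -2.6932 or z ≈ 5.6932.
Neither value makes a denominator zero (z ≠ 5, z ≠ -3), so both are valid.

z = -2.6932 or z = 5.6932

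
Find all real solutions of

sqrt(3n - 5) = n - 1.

Square both sides: 3n - 5 = (n - 1)^2.
Expand and rearrange: n^2 - 5n + 6 = 0.
Solving gives n = 3 or n = 2.
Check each candidate in the original equation:
  n = 3: sqrt(4) = 2, while n - 1 = 2 — valid.
  n = 2: sqrt(1) = 1, while n - 1 = 1 — valid.

n = 2 or n = 3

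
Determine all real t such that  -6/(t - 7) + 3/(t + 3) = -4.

t = -3.6575 or t = 8.4075

Multiply both sides by (t - 7)(t + 3):
-6(t + 3) + 3(t - 7) = -4(t - 7)(t + 3).
Expand and collect terms: -4t² + 19t + 123 = 0.
By the quadratic formula, t = (-19 ± √2329) / -8, so t ≈ -3.6575 or t ≈ 8.4075.
Neither value makes a denominator zero (t ≠ 7, t ≠ -3), so both are valid.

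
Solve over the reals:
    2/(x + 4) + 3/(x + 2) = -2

x = -5.6861 or x = -2.8139

Multiply both sides by (x + 4)(x + 2):
2(x + 2) + 3(x + 4) = -2(x + 4)(x + 2).
Expand and collect terms: -2x² - 17x - 32 = 0.
By the quadratic formula, x = (17 ± √33) / -4, so x ≈ -5.6861 or x ≈ -2.8139.
Neither value makes a denominator zero (x ≠ -4, x ≠ -2), so both are valid.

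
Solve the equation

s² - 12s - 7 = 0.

s = -0.5574 or s = 12.5574

Discriminant: (-12)² − 4·1·(-7) = 172.
Quadratic formula: s = (12 ± √172) / 2.
So s = 6 + √(43) ≈ 12.5574 or s = 6 - √(43) ≈ -0.5574.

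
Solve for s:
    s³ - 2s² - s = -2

s = -1 or s = 1 or s = 2

Rearrange: s³ - 2s² - s + 2 = 0.
Possible rational roots are divisors of 2. Testing s = 1 gives 0, so (s - 1) is a factor.
Divide: s³ - 2s² - s + 2 = (s - 1)(s² - s - 2).
Factor the quadratic: s = 2 or s = -1.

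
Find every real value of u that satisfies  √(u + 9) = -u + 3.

Square both sides: u + 9 = (-u + 3)².
Expand and rearrange: u² - 7u = 0.
Solving gives u = 7 or u = 0.
Check each candidate in the original equation:
  u = 7: √(16) = 4, while -u + 3 = -4 — extraneous.
  u = 0: √(9) = 3, while -u + 3 = 3 — valid.

u = 0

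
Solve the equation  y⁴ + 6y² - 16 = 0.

y = -1.4142 or y = 1.4142

Let u = y². The equation becomes u² + 6u - 16 = 0.
Factor: (u + 8)(u - 2) = 0, so u = -8 or u = 2.
y² = -8 < 0 has no real solution.
y² = 2 gives y = ±√(2) ≈ ±1.4142.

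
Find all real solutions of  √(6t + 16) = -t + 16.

Square both sides: 6t + 16 = (-t + 16)².
Expand and rearrange: t² - 38t + 240 = 0.
Solving gives t = 30 or t = 8.
Check each candidate in the original equation:
  t = 30: √(196) = 14, while -t + 16 = -14 — extraneous.
  t = 8: √(64) = 8, while -t + 16 = 8 — valid.

t = 8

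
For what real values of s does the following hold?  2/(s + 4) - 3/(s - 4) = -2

Multiply both sides by (s + 4)(s - 4):
2(s - 4) - 3(s + 4) = -2(s + 4)(s - 4).
Expand and collect terms: -2s² + s + 52 = 0.
By the quadratic formula, s = (-1 ± √417) / -4, so s ≈ -4.8551 or s ≈ 5.3551.
Neither value makes a denominator zero (s ≠ -4, s ≠ 4), so both are valid.

s = -4.8551 or s = 5.3551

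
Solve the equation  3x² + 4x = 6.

Rearrange to standard form: 3x² + 4x - 6 = 0.
Discriminant: (4)² − 4·3·(-6) = 88.
Quadratic formula: x = (-4 ± √88) / 6.
So x = -2/3 + √(22)/3 ≈ 0.8968 or x = -√(22)/3 - 2/3 ≈ -2.2301.

x = -2.2301 or x = 0.8968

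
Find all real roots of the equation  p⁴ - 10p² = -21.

p = -2.6458 or p = -1.7321 or p = 1.7321 or p = 2.6458

Let u = p². The equation becomes u² - 10u + 21 = 0.
Factor: (u - 7)(u - 3) = 0, so u = 7 or u = 3.
p² = 7 gives p = ±√(7) ≈ ±2.6458.
p² = 3 gives p = ±√(3) ≈ ±1.7321.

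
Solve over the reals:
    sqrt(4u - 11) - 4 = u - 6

Isolate the radical: sqrt(4u - 11) = u - 2.
Square both sides: 4u - 11 = (u - 2)^2.
Expand and rearrange: u^2 - 8u + 15 = 0.
Solving gives u = 5 or u = 3.
Check each candidate in the original equation:
  u = 5: sqrt(9) = 3, while u - 2 = 3 — valid.
  u = 3: sqrt(1) = 1, while u - 2 = 1 — valid.

u = 3 or u = 5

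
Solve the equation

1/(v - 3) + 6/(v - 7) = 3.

Multiply both sides by (v - 3)(v - 7):
(v - 7) + 6(v - 3) = 3(v - 3)(v - 7).
Expand and collect terms: 3v² - 37v + 88 = 0.
By the quadratic formula, v = (37 ± √313) / 6, so v ≈ 9.1153 or v ≈ 3.218.
Neither value makes a denominator zero (v ≠ 3, v ≠ 7), so both are valid.

v = 3.218 or v = 9.1153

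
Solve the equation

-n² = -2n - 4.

n = -1.2361 or n = 3.2361

Rearrange to standard form: -n² + 2n + 4 = 0.
Discriminant: (2)² − 4·(-1)·4 = 20.
Quadratic formula: n = (-2 ± √20) / (-2).
So n = 1 - √(5) ≈ -1.2361 or n = 1 + √(5) ≈ 3.2361.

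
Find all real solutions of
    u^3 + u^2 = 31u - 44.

Rearrange: u^3 + u^2 - 31u + 44 = 0.
Possible rational roots are divisors of 44. Testing u = 4 gives 0, so (u - 4) is a factor.
Divide: u^3 + u^2 - 31u + 44 = (u - 4)(u^2 + 5u - 11).
Apply the quadratic formula to u^2 + 5u - 11 = 0: u = (-5 +/- sqrt(69))/2, i.e. u ~= 1.6533 or u ~= -6.6533.

u = -6.6533 or u = 1.6533 or u = 4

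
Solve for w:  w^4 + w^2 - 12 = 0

Let u = w^2. The equation becomes u^2 + u - 12 = 0.
Factor: (u - 3)(u + 4) = 0, so u = 3 or u = -4.
w^2 = 3 gives w = +/-sqrt(3) ~= +/-1.7321.
w^2 = -4 < 0 has no real solution.

w = -1.7321 or w = 1.7321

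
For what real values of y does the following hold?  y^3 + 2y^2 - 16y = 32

Rearrange: y^3 + 2y^2 - 16y - 32 = 0.
Possible rational roots are divisors of -32. Testing y = -4 gives 0, so (y + 4) is a factor.
Divide: y^3 + 2y^2 - 16y - 32 = (y + 4)(y^2 - 2y - 8).
Factor the quadratic: y = 4 or y = -2.

y = -4 or y = -2 or y = 4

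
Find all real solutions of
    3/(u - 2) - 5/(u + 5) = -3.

Multiply both sides by (u - 2)(u + 5):
3(u + 5) - 5(u - 2) = -3(u - 2)(u + 5).
Expand and collect terms: -3u^2 - 7u + 5 = 0.
By the quadratic formula, u = (7 +/- sqrt(109)) / -6, so u ~= -2.9067 or u ~= 0.5734.
Neither value makes a denominator zero (u != 2, u != -5), so both are valid.

u = -2.9067 or u = 0.5734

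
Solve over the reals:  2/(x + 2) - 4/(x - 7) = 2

x = -0.6458 or x = 4.6458

Multiply both sides by (x + 2)(x - 7):
2(x - 7) - 4(x + 2) = 2(x + 2)(x - 7).
Expand and collect terms: 2x^2 - 8x - 6 = 0.
By the quadratic formula, x = (8 +/- sqrt(112)) / 4, so x ~= 4.6458 or x ~= -0.6458.
Neither value makes a denominator zero (x != -2, x != 7), so both are valid.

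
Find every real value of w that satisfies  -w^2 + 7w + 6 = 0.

Discriminant: (7)^2 - 4*(-1)*6 = 73.
Quadratic formula: w = (-7 +/- sqrt(73)) / (-2).
So w = 7/2 - sqrt(73)/2 ~= -0.772 or w = 7/2 + sqrt(73)/2 ~= 7.772.

w = -0.772 or w = 7.772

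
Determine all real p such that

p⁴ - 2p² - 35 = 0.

p = -2.6458 or p = 2.6458

Let u = p². The equation becomes u² - 2u - 35 = 0.
Factor: (u + 5)(u - 7) = 0, so u = -5 or u = 7.
p² = -5 < 0 has no real solution.
p² = 7 gives p = ±√(7) ≈ ±2.6458.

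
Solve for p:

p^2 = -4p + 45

Bring every term to one side: p^2 + 4p - 45 = 0.
Factor: (p - 5)(p + 9) = 0.
So p = 5 or p = -9.

p = -9 or p = 5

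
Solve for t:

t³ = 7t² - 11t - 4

Rearrange: t³ - 7t² + 11t + 4 = 0.
Possible rational roots are divisors of 4. Testing t = 4 gives 0, so (t - 4) is a factor.
Divide: t³ - 7t² + 11t + 4 = (t - 4)(t² - 3t - 1).
Apply the quadratic formula to t² - 3t - 1 = 0: t = (3 ± √13)/2, i.e. t ≈ 3.3028 or t ≈ -0.3028.

t = -0.3028 or t = 3.3028 or t = 4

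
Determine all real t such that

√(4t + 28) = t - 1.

Square both sides: 4t + 28 = (t - 1)².
Expand and rearrange: t² - 6t - 27 = 0.
Solving gives t = 9 or t = -3.
Check each candidate in the original equation:
  t = 9: √(64) = 8, while t - 1 = 8 — valid.
  t = -3: √(16) = 4, while t - 1 = -4 — extraneous.

t = 9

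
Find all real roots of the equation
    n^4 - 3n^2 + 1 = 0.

Let u = n^2. The equation becomes u^2 - 3u + 1 = 0.
By the quadratic formula, u = sqrt(5)/2 + 3/2 or u = 3/2 - sqrt(5)/2.
n^2 = sqrt(5)/2 + 3/2 gives n = +/-(1/2 + sqrt(5)/2) ~= +/-1.618.
n^2 = 3/2 - sqrt(5)/2 gives n = +/-(-1/2 + sqrt(5)/2) ~= +/-0.618.

n = -1.618 or n = -0.618 or n = 0.618 or n = 1.618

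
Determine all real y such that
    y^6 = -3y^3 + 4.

Let u = y^3. The equation becomes u^2 + 3u - 4 = 0.
Factor: (u + 4)(u - 1) = 0, so u = -4 or u = 1.
y^3 = -4 gives y = -(4)^(1/3) ~= -1.5874.
y^3 = 1 gives y = 1.

y = -1.5874 or y = 1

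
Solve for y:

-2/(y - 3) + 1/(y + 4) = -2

Multiply both sides by (y - 3)(y + 4):
-2(y + 4) + (y - 3) = -2(y - 3)(y + 4).
Expand and collect terms: -2y^2 - y + 35 = 0.
By the quadratic formula, y = (1 +/- sqrt(281)) / -4, so y ~= -4.4408 or y ~= 3.9408.
Neither value makes a denominator zero (y != 3, y != -4), so both are valid.

y = -4.4408 or y = 3.9408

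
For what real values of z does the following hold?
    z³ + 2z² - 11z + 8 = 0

Possible rational roots are divisors of 8. Testing z = 1 gives 0, so (z - 1) is a factor.
Divide: z³ + 2z² - 11z + 8 = (z - 1)(z² + 3z - 8).
Apply the quadratic formula to z² + 3z - 8 = 0: z = (-3 ± √41)/2, i.e. z ≈ 1.7016 or z ≈ -4.7016.

z = -4.7016 or z = 1 or z = 1.7016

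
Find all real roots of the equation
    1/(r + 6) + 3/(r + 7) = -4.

Multiply both sides by (r + 6)(r + 7):
(r + 7) + 3(r + 6) = -4(r + 6)(r + 7).
Expand and collect terms: -4r^2 - 56r - 193 = 0.
By the quadratic formula, r = (56 +/- sqrt(48)) / -8, so r ~= -7.866 or r ~= -6.134.
Neither value makes a denominator zero (r != -6, r != -7), so both are valid.

r = -7.866 or r = -6.134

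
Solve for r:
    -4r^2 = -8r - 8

Rearrange to standard form: -4r^2 + 8r + 8 = 0.
Discriminant: (8)^2 - 4*(-4)*8 = 192.
Quadratic formula: r = (-8 +/- sqrt(192)) / (-8).
So r = 1 - sqrt(3) ~= -0.7321 or r = 1 + sqrt(3) ~= 2.7321.

r = -0.7321 or r = 2.7321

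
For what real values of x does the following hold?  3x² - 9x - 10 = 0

x = -0.8629 or x = 3.8629

Discriminant: (-9)² − 4·3·(-10) = 201.
Quadratic formula: x = (9 ± √201) / 6.
So x = 3/2 + √(201)/6 ≈ 3.8629 or x = 3/2 - √(201)/6 ≈ -0.8629.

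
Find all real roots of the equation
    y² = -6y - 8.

Bring every term to one side: y² + 6y + 8 = 0.
Factor: (y + 2)(y + 4) = 0.
So y = -2 or y = -4.

y = -4 or y = -2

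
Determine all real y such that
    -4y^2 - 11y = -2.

y = -2.9212 or y = 0.1712

Rearrange to standard form: -4y^2 - 11y + 2 = 0.
Discriminant: (-11)^2 - 4*(-4)*2 = 153.
Quadratic formula: y = (11 +/- sqrt(153)) / (-8).
So y = -3*sqrt(17)/8 - 11/8 ~= -2.9212 or y = -11/8 + 3*sqrt(17)/8 ~= 0.1712.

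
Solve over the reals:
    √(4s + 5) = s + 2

s = -1 or s = 1

Square both sides: 4s + 5 = (s + 2)².
Expand and rearrange: s² - 1 = 0.
Solving gives s = 1 or s = -1.
Check each candidate in the original equation:
  s = 1: √(9) = 3, while s + 2 = 3 — valid.
  s = -1: √(1) = 1, while s + 2 = 1 — valid.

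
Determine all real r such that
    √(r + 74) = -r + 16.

Square both sides: r + 74 = (-r + 16)².
Expand and rearrange: r² - 33r + 182 = 0.
Solving gives r = 26 or r = 7.
Check each candidate in the original equation:
  r = 26: √(100) = 10, while -r + 16 = -10 — extraneous.
  r = 7: √(81) = 9, while -r + 16 = 9 — valid.

r = 7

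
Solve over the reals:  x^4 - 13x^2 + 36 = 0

x = -3 or x = -2 or x = 2 or x = 3

Let u = x^2. The equation becomes u^2 - 13u + 36 = 0.
Factor: (u - 9)(u - 4) = 0, so u = 9 or u = 4.
x^2 = 9 gives x = +/-3.
x^2 = 4 gives x = +/-2.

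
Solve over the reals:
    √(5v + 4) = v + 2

v = 0 or v = 1

Square both sides: 5v + 4 = (v + 2)².
Expand and rearrange: v² - v = 0.
Solving gives v = 1 or v = 0.
Check each candidate in the original equation:
  v = 1: √(9) = 3, while v + 2 = 3 — valid.
  v = 0: √(4) = 2, while v + 2 = 2 — valid.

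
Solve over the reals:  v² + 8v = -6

v = -7.1623 or v = -0.8377

Rearrange to standard form: v² + 8v + 6 = 0.
Discriminant: (8)² − 4·1·6 = 40.
Quadratic formula: v = (-8 ± √40) / 2.
So v = -4 + √(10) ≈ -0.8377 or v = -4 - √(10) ≈ -7.1623.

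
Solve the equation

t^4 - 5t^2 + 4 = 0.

Let u = t^2. The equation becomes u^2 - 5u + 4 = 0.
Factor: (u - 1)(u - 4) = 0, so u = 1 or u = 4.
t^2 = 1 gives t = +/-1.
t^2 = 4 gives t = +/-2.

t = -2 or t = -1 or t = 1 or t = 2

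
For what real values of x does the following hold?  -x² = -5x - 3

Rearrange to standard form: -x² + 5x + 3 = 0.
Discriminant: (5)² − 4·(-1)·3 = 37.
Quadratic formula: x = (-5 ± √37) / (-2).
So x = 5/2 - √(37)/2 ≈ -0.5414 or x = 5/2 + √(37)/2 ≈ 5.5414.

x = -0.5414 or x = 5.5414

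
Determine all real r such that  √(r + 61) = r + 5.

r = 3

Square both sides: r + 61 = (r + 5)².
Expand and rearrange: r² + 9r - 36 = 0.
Solving gives r = 3 or r = -12.
Check each candidate in the original equation:
  r = 3: √(64) = 8, while r + 5 = 8 — valid.
  r = -12: √(49) = 7, while r + 5 = -7 — extraneous.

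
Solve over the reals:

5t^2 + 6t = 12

Rearrange to standard form: 5t^2 + 6t - 12 = 0.
Discriminant: (6)^2 - 4*5*(-12) = 276.
Quadratic formula: t = (-6 +/- sqrt(276)) / 10.
So t = -3/5 + sqrt(69)/5 ~= 1.0613 or t = -sqrt(69)/5 - 3/5 ~= -2.2613.

t = -2.2613 or t = 1.0613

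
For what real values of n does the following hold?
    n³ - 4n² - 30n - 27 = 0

n = -3 or n = -1.1098 or n = 8.1098

Possible rational roots are divisors of -27. Testing n = -3 gives 0, so (n + 3) is a factor.
Divide: n³ - 4n² - 30n - 27 = (n + 3)(n² - 7n - 9).
Apply the quadratic formula to n² - 7n - 9 = 0: n = (7 ± √85)/2, i.e. n ≈ 8.1098 or n ≈ -1.1098.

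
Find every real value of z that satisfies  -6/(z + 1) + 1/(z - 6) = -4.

z = 0.5724 or z = 5.6776

Multiply both sides by (z + 1)(z - 6):
-6(z - 6) + (z + 1) = -4(z + 1)(z - 6).
Expand and collect terms: -4z² + 25z - 13 = 0.
By the quadratic formula, z = (-25 ± √417) / -8, so z ≈ 0.5724 or z ≈ 5.6776.
Neither value makes a denominator zero (z ≠ -1, z ≠ 6), so both are valid.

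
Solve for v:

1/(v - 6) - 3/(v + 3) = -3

v = -1.9563 or v = 5.6229

Multiply both sides by (v - 6)(v + 3):
(v + 3) - 3(v - 6) = -3(v - 6)(v + 3).
Expand and collect terms: -3v^2 + 11v + 33 = 0.
By the quadratic formula, v = (-11 +/- sqrt(517)) / -6, so v ~= -1.9563 or v ~= 5.6229.
Neither value makes a denominator zero (v != 6, v != -3), so both are valid.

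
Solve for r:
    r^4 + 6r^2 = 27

r = -1.7321 or r = 1.7321

Let u = r^2. The equation becomes u^2 + 6u - 27 = 0.
Factor: (u - 3)(u + 9) = 0, so u = 3 or u = -9.
r^2 = 3 gives r = +/-sqrt(3) ~= +/-1.7321.
r^2 = -9 < 0 has no real solution.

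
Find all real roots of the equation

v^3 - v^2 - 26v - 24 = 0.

v = -4 or v = -1 or v = 6

Possible rational roots are divisors of -24. Testing v = -4 gives 0, so (v + 4) is a factor.
Divide: v^3 - v^2 - 26v - 24 = (v + 4)(v^2 - 5v - 6).
Factor the quadratic: v = 6 or v = -1.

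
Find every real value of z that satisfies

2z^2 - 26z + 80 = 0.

Factor: 2(z - 5)(z - 8) = 0.
So z = 5 or z = 8.

z = 5 or z = 8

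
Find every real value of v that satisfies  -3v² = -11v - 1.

v = -0.0888 or v = 3.7554

Rearrange to standard form: -3v² + 11v + 1 = 0.
Discriminant: (11)² − 4·(-3)·1 = 133.
Quadratic formula: v = (-11 ± √133) / (-6).
So v = 11/6 - √(133)/6 ≈ -0.0888 or v = 11/6 + √(133)/6 ≈ 3.7554.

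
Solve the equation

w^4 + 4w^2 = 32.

w = -2 or w = 2

Let u = w^2. The equation becomes u^2 + 4u - 32 = 0.
Factor: (u - 4)(u + 8) = 0, so u = 4 or u = -8.
w^2 = 4 gives w = +/-2.
w^2 = -8 < 0 has no real solution.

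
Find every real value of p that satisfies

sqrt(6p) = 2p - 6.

Square both sides: 6p = (2p - 6)^2.
Expand and rearrange: 4p^2 - 30p + 36 = 0.
Solving gives p = 6 or p = 1.5.
Check each candidate in the original equation:
  p = 6: sqrt(36) = 6, while 2p - 6 = 6 — valid.
  p = 1.5: sqrt(9) = 3, while 2p - 6 = -3 — extraneous.

p = 6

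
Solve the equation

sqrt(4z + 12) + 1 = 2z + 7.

z = -3 or z = -2

Isolate the radical: sqrt(4z + 12) = 2z + 6.
Square both sides: 4z + 12 = (2z + 6)^2.
Expand and rearrange: 4z^2 + 20z + 24 = 0.
Solving gives z = -2 or z = -3.
Check each candidate in the original equation:
  z = -2: sqrt(4) = 2, while 2z + 6 = 2 — valid.
  z = -3: sqrt(0) = 0, while 2z + 6 = 0 — valid.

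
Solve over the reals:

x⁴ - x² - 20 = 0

x = -2.2361 or x = 2.2361

Let u = x². The equation becomes u² - u - 20 = 0.
Factor: (u - 5)(u + 4) = 0, so u = 5 or u = -4.
x² = 5 gives x = ±√(5) ≈ ±2.2361.
x² = -4 < 0 has no real solution.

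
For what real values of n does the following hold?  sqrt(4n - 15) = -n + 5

n = 4

Square both sides: 4n - 15 = (-n + 5)^2.
Expand and rearrange: n^2 - 14n + 40 = 0.
Solving gives n = 10 or n = 4.
Check each candidate in the original equation:
  n = 10: sqrt(25) = 5, while -n + 5 = -5 — extraneous.
  n = 4: sqrt(1) = 1, while -n + 5 = 1 — valid.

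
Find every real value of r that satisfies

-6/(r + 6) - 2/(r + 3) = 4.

Multiply both sides by (r + 6)(r + 3):
-6(r + 3) - 2(r + 6) = 4(r + 6)(r + 3).
Expand and collect terms: 4r^2 + 44r + 102 = 0.
By the quadratic formula, r = (-44 +/- sqrt(304)) / 8, so r ~= -3.3206 or r ~= -7.6794.
Neither value makes a denominator zero (r != -6, r != -3), so both are valid.

r = -7.6794 or r = -3.3206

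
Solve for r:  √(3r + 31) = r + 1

r = 6

Square both sides: 3r + 31 = (r + 1)².
Expand and rearrange: r² - r - 30 = 0.
Solving gives r = 6 or r = -5.
Check each candidate in the original equation:
  r = 6: √(49) = 7, while r + 1 = 7 — valid.
  r = -5: √(16) = 4, while r + 1 = -4 — extraneous.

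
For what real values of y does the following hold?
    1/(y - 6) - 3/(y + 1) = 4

y = -1.7265 or y = 6.2265

Multiply both sides by (y - 6)(y + 1):
(y + 1) - 3(y - 6) = 4(y - 6)(y + 1).
Expand and collect terms: 4y^2 - 18y - 43 = 0.
By the quadratic formula, y = (18 +/- sqrt(1012)) / 8, so y ~= 6.2265 or y ~= -1.7265.
Neither value makes a denominator zero (y != 6, y != -1), so both are valid.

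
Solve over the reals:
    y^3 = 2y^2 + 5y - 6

Rearrange: y^3 - 2y^2 - 5y + 6 = 0.
Possible rational roots are divisors of 6. Testing y = 1 gives 0, so (y - 1) is a factor.
Divide: y^3 - 2y^2 - 5y + 6 = (y - 1)(y^2 - y - 6).
Factor the quadratic: y = 3 or y = -2.

y = -2 or y = 1 or y = 3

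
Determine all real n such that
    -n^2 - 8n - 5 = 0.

n = -7.3166 or n = -0.6834

Discriminant: (-8)^2 - 4*(-1)*(-5) = 44.
Quadratic formula: n = (8 +/- sqrt(44)) / (-2).
So n = -4 - sqrt(11) ~= -7.3166 or n = -4 + sqrt(11) ~= -0.6834.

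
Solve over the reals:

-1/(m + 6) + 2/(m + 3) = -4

Multiply both sides by (m + 6)(m + 3):
-(m + 3) + 2(m + 6) = -4(m + 6)(m + 3).
Expand and collect terms: -4m² - 37m - 81 = 0.
By the quadratic formula, m = (37 ± √73) / -8, so m ≈ -5.693 or m ≈ -3.557.
Neither value makes a denominator zero (m ≠ -6, m ≠ -3), so both are valid.

m = -5.693 or m = -3.557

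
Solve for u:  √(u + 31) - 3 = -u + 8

u = 5

Isolate the radical: √(u + 31) = -u + 11.
Square both sides: u + 31 = (-u + 11)².
Expand and rearrange: u² - 23u + 90 = 0.
Solving gives u = 18 or u = 5.
Check each candidate in the original equation:
  u = 18: √(49) = 7, while -u + 11 = -7 — extraneous.
  u = 5: √(36) = 6, while -u + 11 = 6 — valid.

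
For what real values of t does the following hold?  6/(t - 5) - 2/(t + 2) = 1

Multiply both sides by (t - 5)(t + 2):
6(t + 2) - 2(t - 5) = (t - 5)(t + 2).
Expand and collect terms: t² - 7t - 32 = 0.
By the quadratic formula, t = (7 ± √177) / 2, so t ≈ 10.1521 or t ≈ -3.1521.
Neither value makes a denominator zero (t ≠ 5, t ≠ -2), so both are valid.

t = -3.1521 or t = 10.1521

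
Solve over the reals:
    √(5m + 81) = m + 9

m = 0

Square both sides: 5m + 81 = (m + 9)².
Expand and rearrange: m² + 13m = 0.
Solving gives m = 0 or m = -13.
Check each candidate in the original equation:
  m = 0: √(81) = 9, while m + 9 = 9 — valid.
  m = -13: √(16) = 4, while m + 9 = -4 — extraneous.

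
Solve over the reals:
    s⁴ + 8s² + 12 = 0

Let u = s². The equation becomes u² + 8u + 12 = 0.
Factor: (u + 2)(u + 6) = 0, so u = -2 or u = -6.
s² = -2 < 0 has no real solution.
s² = -6 < 0 has no real solution.

No real solutions.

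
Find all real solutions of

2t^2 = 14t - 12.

Bring every term to one side: 2t^2 - 14t + 12 = 0.
Factor: 2(t - 6)(t - 1) = 0.
So t = 6 or t = 1.

t = 1 or t = 6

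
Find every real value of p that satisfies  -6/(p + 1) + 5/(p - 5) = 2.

p = -3.3059 or p = 6.8059

Multiply both sides by (p + 1)(p - 5):
-6(p - 5) + 5(p + 1) = 2(p + 1)(p - 5).
Expand and collect terms: 2p^2 - 7p - 45 = 0.
By the quadratic formula, p = (7 +/- sqrt(409)) / 4, so p ~= 6.8059 or p ~= -3.3059.
Neither value makes a denominator zero (p != -1, p != 5), so both are valid.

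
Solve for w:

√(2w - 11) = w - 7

Square both sides: 2w - 11 = (w - 7)².
Expand and rearrange: w² - 16w + 60 = 0.
Solving gives w = 10 or w = 6.
Check each candidate in the original equation:
  w = 10: √(9) = 3, while w - 7 = 3 — valid.
  w = 6: √(1) = 1, while w - 7 = -1 — extraneous.

w = 10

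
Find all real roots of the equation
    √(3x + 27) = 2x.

x = 3

Square both sides: 3x + 27 = (2x)².
Expand and rearrange: 4x² - 3x - 27 = 0.
Solving gives x = 3 or x = -2.25.
Check each candidate in the original equation:
  x = 3: √(36) = 6, while 2x = 6 — valid.
  x = -2.25: √(20.25) = 4.5, while 2x = -4.5 — extraneous.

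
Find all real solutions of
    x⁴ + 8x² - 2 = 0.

Let u = x². The equation becomes u² + 8u - 2 = 0.
By the quadratic formula, u = -4 + 3·√(2) or u = -3·√(2) - 4.
x² = -4 + 3·√(2) gives x = ±√(-4 + 3·√(2)) ≈ ±0.4926.
x² = -3·√(2) - 4 < 0 has no real solution.

x = -0.4926 or x = 0.4926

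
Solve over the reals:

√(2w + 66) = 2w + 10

Square both sides: 2w + 66 = (2w + 10)².
Expand and rearrange: 4w² + 38w + 34 = 0.
Solving gives w = -1 or w = -8.5.
Check each candidate in the original equation:
  w = -1: √(64) = 8, while 2w + 10 = 8 — valid.
  w = -8.5: √(49) = 7, while 2w + 10 = -7 — extraneous.

w = -1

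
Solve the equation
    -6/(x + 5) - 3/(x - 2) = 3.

x = -7.2426 or x = 1.2426

Multiply both sides by (x + 5)(x - 2):
-6(x - 2) - 3(x + 5) = 3(x + 5)(x - 2).
Expand and collect terms: 3x^2 + 18x - 27 = 0.
By the quadratic formula, x = (-18 +/- sqrt(648)) / 6, so x ~= 1.2426 or x ~= -7.2426.
Neither value makes a denominator zero (x != -5, x != 2), so both are valid.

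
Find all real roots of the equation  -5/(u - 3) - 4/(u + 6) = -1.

Multiply both sides by (u - 3)(u + 6):
-5(u + 6) - 4(u - 3) = -(u - 3)(u + 6).
Expand and collect terms: -u^2 + 6u + 36 = 0.
By the quadratic formula, u = (-6 +/- sqrt(180)) / -2, so u ~= -3.7082 or u ~= 9.7082.
Neither value makes a denominator zero (u != 3, u != -6), so both are valid.

u = -3.7082 or u = 9.7082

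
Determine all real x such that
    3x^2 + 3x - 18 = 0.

x = -3 or x = 2

Factor: 3(x + 3)(x - 2) = 0.
So x = -3 or x = 2.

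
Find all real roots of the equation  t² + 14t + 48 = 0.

t = -8 or t = -6

Factor: (t + 6)(t + 8) = 0.
So t = -6 or t = -8.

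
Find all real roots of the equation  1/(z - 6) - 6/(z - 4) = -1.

Multiply both sides by (z - 6)(z - 4):
(z - 4) - 6(z - 6) = -(z - 6)(z - 4).
Expand and collect terms: -z^2 + 15z - 56 = 0.
Factor or apply the quadratic formula: z = 7 or z = 8.
Neither value makes a denominator zero (z != 6, z != 4), so both are valid.

z = 7 or z = 8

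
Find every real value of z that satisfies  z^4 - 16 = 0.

z = -2 or z = 2

Let u = z^2. The equation becomes u^2 - 16 = 0.
Factor: (u - 4)(u + 4) = 0, so u = 4 or u = -4.
z^2 = 4 gives z = +/-2.
z^2 = -4 < 0 has no real solution.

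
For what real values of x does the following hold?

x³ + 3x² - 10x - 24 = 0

Possible rational roots are divisors of -24. Testing x = -2 gives 0, so (x + 2) is a factor.
Divide: x³ + 3x² - 10x - 24 = (x + 2)(x² + x - 12).
Factor the quadratic: x = 3 or x = -4.

x = -4 or x = -2 or x = 3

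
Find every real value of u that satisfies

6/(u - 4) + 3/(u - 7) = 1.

u = 5.7574 or u = 14.2426

Multiply both sides by (u - 4)(u - 7):
6(u - 7) + 3(u - 4) = (u - 4)(u - 7).
Expand and collect terms: u² - 20u + 82 = 0.
By the quadratic formula, u = (20 ± √72) / 2, so u ≈ 14.2426 or u ≈ 5.7574.
Neither value makes a denominator zero (u ≠ 4, u ≠ 7), so both are valid.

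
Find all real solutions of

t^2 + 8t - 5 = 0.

t = -8.5826 or t = 0.5826

Discriminant: (8)^2 - 4*1*(-5) = 84.
Quadratic formula: t = (-8 +/- sqrt(84)) / 2.
So t = -4 + sqrt(21) ~= 0.5826 or t = -sqrt(21) - 4 ~= -8.5826.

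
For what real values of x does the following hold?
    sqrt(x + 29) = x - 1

x = 7

Square both sides: x + 29 = (x - 1)^2.
Expand and rearrange: x^2 - 3x - 28 = 0.
Solving gives x = 7 or x = -4.
Check each candidate in the original equation:
  x = 7: sqrt(36) = 6, while x - 1 = 6 — valid.
  x = -4: sqrt(25) = 5, while x - 1 = -5 — extraneous.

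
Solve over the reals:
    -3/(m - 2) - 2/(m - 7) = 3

m = 0.8778 or m = 6.4555

Multiply both sides by (m - 2)(m - 7):
-3(m - 7) - 2(m - 2) = 3(m - 2)(m - 7).
Expand and collect terms: 3m² - 22m + 17 = 0.
By the quadratic formula, m = (22 ± √280) / 6, so m ≈ 6.4555 or m ≈ 0.8778.
Neither value makes a denominator zero (m ≠ 2, m ≠ 7), so both are valid.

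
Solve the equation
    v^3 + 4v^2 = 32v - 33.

v = -8.3218 or v = 1.3218 or v = 3

Rearrange: v^3 + 4v^2 - 32v + 33 = 0.
Possible rational roots are divisors of 33. Testing v = 3 gives 0, so (v - 3) is a factor.
Divide: v^3 + 4v^2 - 32v + 33 = (v - 3)(v^2 + 7v - 11).
Apply the quadratic formula to v^2 + 7v - 11 = 0: v = (-7 +/- sqrt(93))/2, i.e. v ~= 1.3218 or v ~= -8.3218.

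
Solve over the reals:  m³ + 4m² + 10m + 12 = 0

m = -2

Possible rational roots are divisors of 12. Testing m = -2 gives 0, so (m + 2) is a factor.
Divide: m³ + 4m² + 10m + 12 = (m + 2)(m² + 2m + 6).
The quadratic m² + 2m + 6 has discriminant -20 < 0, so no further real roots.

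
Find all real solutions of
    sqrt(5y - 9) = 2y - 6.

y = 5

Square both sides: 5y - 9 = (2y - 6)^2.
Expand and rearrange: 4y^2 - 29y + 45 = 0.
Solving gives y = 5 or y = 2.25.
Check each candidate in the original equation:
  y = 5: sqrt(16) = 4, while 2y - 6 = 4 — valid.
  y = 2.25: sqrt(2.25) = 1.5, while 2y - 6 = -1.5 — extraneous.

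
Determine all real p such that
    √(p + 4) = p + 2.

p = 0

Square both sides: p + 4 = (p + 2)².
Expand and rearrange: p² + 3p = 0.
Solving gives p = 0 or p = -3.
Check each candidate in the original equation:
  p = 0: √(4) = 2, while p + 2 = 2 — valid.
  p = -3: √(1) = 1, while p + 2 = -1 — extraneous.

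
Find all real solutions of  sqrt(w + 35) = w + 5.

w = 1

Square both sides: w + 35 = (w + 5)^2.
Expand and rearrange: w^2 + 9w - 10 = 0.
Solving gives w = 1 or w = -10.
Check each candidate in the original equation:
  w = 1: sqrt(36) = 6, while w + 5 = 6 — valid.
  w = -10: sqrt(25) = 5, while w + 5 = -5 — extraneous.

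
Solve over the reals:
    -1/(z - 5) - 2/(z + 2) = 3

z = -2.6968 or z = 4.6968

Multiply both sides by (z - 5)(z + 2):
-(z + 2) - 2(z - 5) = 3(z - 5)(z + 2).
Expand and collect terms: 3z² - 6z - 38 = 0.
By the quadratic formula, z = (6 ± √492) / 6, so z ≈ 4.6968 or z ≈ -2.6968.
Neither value makes a denominator zero (z ≠ 5, z ≠ -2), so both are valid.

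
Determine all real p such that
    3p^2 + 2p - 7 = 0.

p = -1.8968 or p = 1.2301

Discriminant: (2)^2 - 4*3*(-7) = 88.
Quadratic formula: p = (-2 +/- sqrt(88)) / 6.
So p = -1/3 + sqrt(22)/3 ~= 1.2301 or p = -sqrt(22)/3 - 1/3 ~= -1.8968.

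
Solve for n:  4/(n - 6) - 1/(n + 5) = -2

n = -4.3807 or n = 3.8807

Multiply both sides by (n - 6)(n + 5):
4(n + 5) - (n - 6) = -2(n - 6)(n + 5).
Expand and collect terms: -2n^2 - n + 34 = 0.
By the quadratic formula, n = (1 +/- sqrt(273)) / -4, so n ~= -4.3807 or n ~= 3.8807.
Neither value makes a denominator zero (n != 6, n != -5), so both are valid.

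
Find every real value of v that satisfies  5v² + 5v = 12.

v = -2.1279 or v = 1.1279

Rearrange to standard form: 5v² + 5v - 12 = 0.
Discriminant: (5)² − 4·5·(-12) = 265.
Quadratic formula: v = (-5 ± √265) / 10.
So v = -1/2 + √(265)/10 ≈ 1.1279 or v = -√(265)/10 - 1/2 ≈ -2.1279.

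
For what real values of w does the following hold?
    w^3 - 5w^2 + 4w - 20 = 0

w = 5

Possible rational roots are divisors of -20. Testing w = 5 gives 0, so (w - 5) is a factor.
Divide: w^3 - 5w^2 + 4w - 20 = (w - 5)(w^2 + 4).
The quadratic w^2 + 4 has discriminant -16 < 0, so no further real roots.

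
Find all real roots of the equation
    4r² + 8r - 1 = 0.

Discriminant: (8)² − 4·4·(-1) = 80.
Quadratic formula: r = (-8 ± √80) / 8.
So r = -1 + √(5)/2 ≈ 0.118 or r = -√(5)/2 - 1 ≈ -2.118.

r = -2.118 or r = 0.118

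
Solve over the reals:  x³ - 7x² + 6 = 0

x = -0.873 or x = 1 or x = 6.873

Possible rational roots are divisors of 6. Testing x = 1 gives 0, so (x - 1) is a factor.
Divide: x³ - 7x² + 6 = (x - 1)(x² - 6x - 6).
Apply the quadratic formula to x² - 6x - 6 = 0: x = (6 ± √60)/2, i.e. x ≈ 6.873 or x ≈ -0.873.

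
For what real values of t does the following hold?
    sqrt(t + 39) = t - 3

t = 10

Square both sides: t + 39 = (t - 3)^2.
Expand and rearrange: t^2 - 7t - 30 = 0.
Solving gives t = 10 or t = -3.
Check each candidate in the original equation:
  t = 10: sqrt(49) = 7, while t - 3 = 7 — valid.
  t = -3: sqrt(36) = 6, while t - 3 = -6 — extraneous.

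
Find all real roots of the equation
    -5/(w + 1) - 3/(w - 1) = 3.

Multiply both sides by (w + 1)(w - 1):
-5(w - 1) - 3(w + 1) = 3(w + 1)(w - 1).
Expand and collect terms: 3w² + 8w - 5 = 0.
By the quadratic formula, w = (-8 ± √124) / 6, so w ≈ 0.5226 or w ≈ -3.1893.
Neither value makes a denominator zero (w ≠ -1, w ≠ 1), so both are valid.

w = -3.1893 or w = 0.5226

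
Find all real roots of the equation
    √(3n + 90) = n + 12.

Square both sides: 3n + 90 = (n + 12)².
Expand and rearrange: n² + 21n + 54 = 0.
Solving gives n = -3 or n = -18.
Check each candidate in the original equation:
  n = -3: √(81) = 9, while n + 12 = 9 — valid.
  n = -18: √(36) = 6, while n + 12 = -6 — extraneous.

n = -3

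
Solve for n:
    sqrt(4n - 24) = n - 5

n = 7

Square both sides: 4n - 24 = (n - 5)^2.
Expand and rearrange: n^2 - 14n + 49 = 0.
This gives the repeated root n = 7.
Check in the original equation:
  n = 7: sqrt(4) = 2, while n - 5 = 2 — valid.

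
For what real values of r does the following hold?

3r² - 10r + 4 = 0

r = 0.4648 or r = 2.8685

Discriminant: (-10)² − 4·3·4 = 52.
Quadratic formula: r = (10 ± √52) / 6.
So r = √(13)/3 + 5/3 ≈ 2.8685 or r = 5/3 - √(13)/3 ≈ 0.4648.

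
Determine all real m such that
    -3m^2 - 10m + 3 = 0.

m = -3.6103 or m = 0.277

Discriminant: (-10)^2 - 4*(-3)*3 = 136.
Quadratic formula: m = (10 +/- sqrt(136)) / (-6).
So m = -sqrt(34)/3 - 5/3 ~= -3.6103 or m = -5/3 + sqrt(34)/3 ~= 0.277.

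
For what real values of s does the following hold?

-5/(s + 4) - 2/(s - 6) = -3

s = -2.4551 or s = 6.7885

Multiply both sides by (s + 4)(s - 6):
-5(s - 6) - 2(s + 4) = -3(s + 4)(s - 6).
Expand and collect terms: -3s² + 13s + 50 = 0.
By the quadratic formula, s = (-13 ± √769) / -6, so s ≈ -2.4551 or s ≈ 6.7885.
Neither value makes a denominator zero (s ≠ -4, s ≠ 6), so both are valid.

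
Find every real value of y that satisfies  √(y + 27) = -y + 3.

y = -2

Square both sides: y + 27 = (-y + 3)².
Expand and rearrange: y² - 7y - 18 = 0.
Solving gives y = 9 or y = -2.
Check each candidate in the original equation:
  y = 9: √(36) = 6, while -y + 3 = -6 — extraneous.
  y = -2: √(25) = 5, while -y + 3 = 5 — valid.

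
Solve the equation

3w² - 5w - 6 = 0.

Discriminant: (-5)² − 4·3·(-6) = 97.
Quadratic formula: w = (5 ± √97) / 6.
So w = 5/6 + √(97)/6 ≈ 2.4748 or w = 5/6 - √(97)/6 ≈ -0.8081.

w = -0.8081 or w = 2.4748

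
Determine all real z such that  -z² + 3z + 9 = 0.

z = -1.8541 or z = 4.8541

Discriminant: (3)² − 4·(-1)·9 = 45.
Quadratic formula: z = (-3 ± √45) / (-2).
So z = 3/2 - 3·√(5)/2 ≈ -1.8541 or z = 3/2 + 3·√(5)/2 ≈ 4.8541.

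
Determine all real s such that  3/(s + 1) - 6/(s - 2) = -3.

s = -1.6458 or s = 3.6458

Multiply both sides by (s + 1)(s - 2):
3(s - 2) - 6(s + 1) = -3(s + 1)(s - 2).
Expand and collect terms: -3s^2 + 6s + 18 = 0.
By the quadratic formula, s = (-6 +/- sqrt(252)) / -6, so s ~= -1.6458 or s ~= 3.6458.
Neither value makes a denominator zero (s != -1, s != 2), so both are valid.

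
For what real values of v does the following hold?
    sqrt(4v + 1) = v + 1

v = 0 or v = 2

Square both sides: 4v + 1 = (v + 1)^2.
Expand and rearrange: v^2 - 2v = 0.
Solving gives v = 2 or v = 0.
Check each candidate in the original equation:
  v = 2: sqrt(9) = 3, while v + 1 = 3 — valid.
  v = 0: sqrt(1) = 1, while v + 1 = 1 — valid.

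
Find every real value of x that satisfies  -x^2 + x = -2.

x = -1 or x = 2

Bring every term to one side: -x^2 + x + 2 = 0.
Factor: -1(x + 1)(x - 2) = 0.
So x = -1 or x = 2.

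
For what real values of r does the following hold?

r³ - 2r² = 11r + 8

r = -1.7016 or r = -1 or r = 4.7016

Rearrange: r³ - 2r² - 11r - 8 = 0.
Possible rational roots are divisors of -8. Testing r = -1 gives 0, so (r + 1) is a factor.
Divide: r³ - 2r² - 11r - 8 = (r + 1)(r² - 3r - 8).
Apply the quadratic formula to r² - 3r - 8 = 0: r = (3 ± √41)/2, i.e. r ≈ 4.7016 or r ≈ -1.7016.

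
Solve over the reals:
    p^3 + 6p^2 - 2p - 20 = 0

Possible rational roots are divisors of -20. Testing p = -2 gives 0, so (p + 2) is a factor.
Divide: p^3 + 6p^2 - 2p - 20 = (p + 2)(p^2 + 4p - 10).
Apply the quadratic formula to p^2 + 4p - 10 = 0: p = (-4 +/- sqrt(56))/2, i.e. p ~= 1.7417 or p ~= -5.7417.

p = -5.7417 or p = -2 or p = 1.7417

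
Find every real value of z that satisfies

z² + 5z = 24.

z = -8 or z = 3

Bring every term to one side: z² + 5z - 24 = 0.
Factor: (z - 3)(z + 8) = 0.
So z = 3 or z = -8.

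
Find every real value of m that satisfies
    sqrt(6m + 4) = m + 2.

m = 0 or m = 2

Square both sides: 6m + 4 = (m + 2)^2.
Expand and rearrange: m^2 - 2m = 0.
Solving gives m = 2 or m = 0.
Check each candidate in the original equation:
  m = 2: sqrt(16) = 4, while m + 2 = 4 — valid.
  m = 0: sqrt(4) = 2, while m + 2 = 2 — valid.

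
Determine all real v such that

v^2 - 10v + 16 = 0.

v = 2 or v = 8

Factor: (v - 2)(v - 8) = 0.
So v = 2 or v = 8.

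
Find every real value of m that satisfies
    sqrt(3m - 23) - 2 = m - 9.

Isolate the radical: sqrt(3m - 23) = m - 7.
Square both sides: 3m - 23 = (m - 7)^2.
Expand and rearrange: m^2 - 17m + 72 = 0.
Solving gives m = 9 or m = 8.
Check each candidate in the original equation:
  m = 9: sqrt(4) = 2, while m - 7 = 2 — valid.
  m = 8: sqrt(1) = 1, while m - 7 = 1 — valid.

m = 8 or m = 9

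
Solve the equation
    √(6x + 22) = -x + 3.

x = -1

Square both sides: 6x + 22 = (-x + 3)².
Expand and rearrange: x² - 12x - 13 = 0.
Solving gives x = 13 or x = -1.
Check each candidate in the original equation:
  x = 13: √(100) = 10, while -x + 3 = -10 — extraneous.
  x = -1: √(16) = 4, while -x + 3 = 4 — valid.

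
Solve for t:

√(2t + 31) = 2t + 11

Square both sides: 2t + 31 = (2t + 11)².
Expand and rearrange: 4t² + 42t + 90 = 0.
Solving gives t = -3 or t = -7.5.
Check each candidate in the original equation:
  t = -3: √(25) = 5, while 2t + 11 = 5 — valid.
  t = -7.5: √(16) = 4, while 2t + 11 = -4 — extraneous.

t = -3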